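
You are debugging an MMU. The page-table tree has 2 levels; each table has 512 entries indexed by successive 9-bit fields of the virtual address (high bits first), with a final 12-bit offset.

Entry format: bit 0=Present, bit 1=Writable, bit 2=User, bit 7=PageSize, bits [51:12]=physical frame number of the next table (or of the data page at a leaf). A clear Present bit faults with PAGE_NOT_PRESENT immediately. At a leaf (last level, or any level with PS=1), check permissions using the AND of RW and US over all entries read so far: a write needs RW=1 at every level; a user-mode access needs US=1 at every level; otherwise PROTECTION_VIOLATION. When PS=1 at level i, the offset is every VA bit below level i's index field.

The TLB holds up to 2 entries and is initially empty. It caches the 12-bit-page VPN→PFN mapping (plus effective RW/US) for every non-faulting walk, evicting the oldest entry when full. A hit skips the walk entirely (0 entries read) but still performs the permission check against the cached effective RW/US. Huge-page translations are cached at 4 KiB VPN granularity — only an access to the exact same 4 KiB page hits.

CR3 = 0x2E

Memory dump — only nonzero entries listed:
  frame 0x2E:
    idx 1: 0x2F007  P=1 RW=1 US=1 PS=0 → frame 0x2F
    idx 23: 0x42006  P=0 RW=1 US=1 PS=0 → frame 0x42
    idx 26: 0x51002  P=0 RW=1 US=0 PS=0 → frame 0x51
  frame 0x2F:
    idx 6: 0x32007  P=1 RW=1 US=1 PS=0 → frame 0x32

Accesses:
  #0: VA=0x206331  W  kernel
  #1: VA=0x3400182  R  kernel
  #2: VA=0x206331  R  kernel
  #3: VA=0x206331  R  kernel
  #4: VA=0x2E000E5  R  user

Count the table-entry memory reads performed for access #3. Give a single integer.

Per-access translation:
#0 VA=0x206331 (w,kernel):
  [0] read 0x2E idx=1: raw=0x2F007 flags P=1 W=1 U=1 S=0
  [1] read 0x2F idx=6: raw=0x32007 flags P=1 W=1 U=1 S=0
  ✓ 0x32331  — 2 lookups
#1 VA=0x3400182 (r,kernel):
  [0] read 0x2E idx=26: raw=0x51002 flags P=0 W=1 U=0 S=0
  ⇒ fault: PAGE_NOT_PRESENT  — 1 lookups
#2 VA=0x206331 (r,kernel):
  TLB hit vpn=0x206 → PA=0x32331
#3 VA=0x206331 (r,kernel):
  TLB hit vpn=0x206 → PA=0x32331
#4 VA=0x2E000E5 (r,user):
  [0] read 0x2E idx=23: raw=0x42006 flags P=0 W=1 U=1 S=0
  ⇒ fault: PAGE_NOT_PRESENT  — 1 lookups

Entries read for #3: 0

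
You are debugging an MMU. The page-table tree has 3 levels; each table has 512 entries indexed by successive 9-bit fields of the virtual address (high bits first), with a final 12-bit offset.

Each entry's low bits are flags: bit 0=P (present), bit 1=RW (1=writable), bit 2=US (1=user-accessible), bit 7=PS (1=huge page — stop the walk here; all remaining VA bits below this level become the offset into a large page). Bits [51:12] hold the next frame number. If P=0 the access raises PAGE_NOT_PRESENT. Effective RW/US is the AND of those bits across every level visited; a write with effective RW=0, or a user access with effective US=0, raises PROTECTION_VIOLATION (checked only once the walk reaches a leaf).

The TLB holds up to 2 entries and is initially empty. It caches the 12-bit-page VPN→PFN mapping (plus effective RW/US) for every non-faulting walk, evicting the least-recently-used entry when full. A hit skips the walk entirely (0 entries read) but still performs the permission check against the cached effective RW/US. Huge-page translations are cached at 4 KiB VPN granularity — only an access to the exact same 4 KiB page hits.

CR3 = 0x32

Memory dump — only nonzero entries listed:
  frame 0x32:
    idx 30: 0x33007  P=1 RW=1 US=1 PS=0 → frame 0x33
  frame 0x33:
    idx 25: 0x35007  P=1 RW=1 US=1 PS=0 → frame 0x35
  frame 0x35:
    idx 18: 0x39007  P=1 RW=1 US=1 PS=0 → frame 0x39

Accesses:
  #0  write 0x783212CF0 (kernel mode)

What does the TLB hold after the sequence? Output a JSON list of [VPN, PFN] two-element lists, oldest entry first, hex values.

Walk each access:
#0 VA=0x783212CF0 (w,kernel):
  L0: frame=0x32 idx=30 entry=0x33007 [P=1 RW=1 US=1 PS=0]
  L1: frame=0x33 idx=25 entry=0x35007 [P=1 RW=1 US=1 PS=0]
  L2: frame=0x35 idx=18 entry=0x39007 [P=1 RW=1 US=1 PS=0]
  → PA=0x39CF0  (3 entries read)

TLB: [["0x783212", "0x39"]]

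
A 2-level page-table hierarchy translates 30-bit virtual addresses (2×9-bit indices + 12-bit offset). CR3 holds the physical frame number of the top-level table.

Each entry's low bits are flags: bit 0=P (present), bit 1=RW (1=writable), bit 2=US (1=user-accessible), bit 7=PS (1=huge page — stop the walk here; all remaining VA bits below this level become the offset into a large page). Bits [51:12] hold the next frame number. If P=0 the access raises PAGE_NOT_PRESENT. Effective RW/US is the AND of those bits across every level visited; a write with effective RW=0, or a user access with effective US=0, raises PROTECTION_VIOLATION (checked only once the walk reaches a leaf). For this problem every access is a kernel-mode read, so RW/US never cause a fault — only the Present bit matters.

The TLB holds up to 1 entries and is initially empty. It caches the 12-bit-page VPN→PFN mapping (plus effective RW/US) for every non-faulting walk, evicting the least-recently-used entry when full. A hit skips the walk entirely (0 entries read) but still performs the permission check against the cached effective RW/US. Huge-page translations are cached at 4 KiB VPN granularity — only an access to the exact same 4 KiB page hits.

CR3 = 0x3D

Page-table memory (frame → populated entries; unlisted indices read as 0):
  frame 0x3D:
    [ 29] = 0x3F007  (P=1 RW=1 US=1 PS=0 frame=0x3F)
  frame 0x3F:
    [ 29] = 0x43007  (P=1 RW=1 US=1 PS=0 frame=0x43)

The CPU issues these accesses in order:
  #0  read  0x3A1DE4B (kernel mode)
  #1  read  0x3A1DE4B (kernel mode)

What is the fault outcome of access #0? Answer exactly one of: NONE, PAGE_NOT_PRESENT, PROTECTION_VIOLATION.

Trace:
#0 VA=0x3A1DE4B (r,kernel):
  [0] read 0x3D idx=29: raw=0x3F007 flags P=1 W=1 U=1 S=0
  [1] read 0x3F idx=29: raw=0x43007 flags P=1 W=1 U=1 S=0
  → PA=0x43E4B  (2 entries read)
#1 VA=0x3A1DE4B (r,kernel):
  TLB hit vpn=0x3A1D → PA=0x43E4B

Access #0 fault: NONE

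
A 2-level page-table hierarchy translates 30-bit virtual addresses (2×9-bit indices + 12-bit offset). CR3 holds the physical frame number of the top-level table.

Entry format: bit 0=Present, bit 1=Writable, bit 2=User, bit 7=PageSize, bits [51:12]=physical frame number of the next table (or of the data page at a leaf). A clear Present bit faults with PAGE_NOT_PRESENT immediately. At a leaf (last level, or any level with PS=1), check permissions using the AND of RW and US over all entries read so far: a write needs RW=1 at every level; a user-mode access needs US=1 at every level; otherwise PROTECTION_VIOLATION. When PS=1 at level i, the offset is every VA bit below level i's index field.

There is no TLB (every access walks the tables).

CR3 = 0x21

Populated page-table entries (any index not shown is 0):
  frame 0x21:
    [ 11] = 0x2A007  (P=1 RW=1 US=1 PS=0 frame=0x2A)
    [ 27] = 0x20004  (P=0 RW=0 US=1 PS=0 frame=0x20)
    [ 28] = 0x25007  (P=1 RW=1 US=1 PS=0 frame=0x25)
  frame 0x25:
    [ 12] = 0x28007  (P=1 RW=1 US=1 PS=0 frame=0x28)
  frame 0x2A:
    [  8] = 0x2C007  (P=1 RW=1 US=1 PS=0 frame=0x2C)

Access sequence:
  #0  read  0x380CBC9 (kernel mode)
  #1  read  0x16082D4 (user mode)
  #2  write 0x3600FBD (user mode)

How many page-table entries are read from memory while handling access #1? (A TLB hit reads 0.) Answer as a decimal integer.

Walk each access:
#0 VA=0x380CBC9 (r,kernel):
  L0: frame=0x21 idx=28 entry=0x25007 [P=1 RW=1 US=1 PS=0]
  L1: frame=0x25 idx=12 entry=0x28007 [P=1 RW=1 US=1 PS=0]
  ⇒ phys 0x28BC9  [2 reads]
#1 VA=0x16082D4 (r,user):
  L0: frame=0x21 idx=11 entry=0x2A007 [P=1 RW=1 US=1 PS=0]
  L1: frame=0x2A idx=8 entry=0x2C007 [P=1 RW=1 US=1 PS=0]
  ⇒ phys 0x2C2D4  [2 reads]
#2 VA=0x3600FBD (w,user):
  L0: frame=0x21 idx=27 entry=0x20004 [P=0 RW=0 US=1 PS=0]
  → PAGE_NOT_PRESENT  (1 entries read)

Entries read for #1: 2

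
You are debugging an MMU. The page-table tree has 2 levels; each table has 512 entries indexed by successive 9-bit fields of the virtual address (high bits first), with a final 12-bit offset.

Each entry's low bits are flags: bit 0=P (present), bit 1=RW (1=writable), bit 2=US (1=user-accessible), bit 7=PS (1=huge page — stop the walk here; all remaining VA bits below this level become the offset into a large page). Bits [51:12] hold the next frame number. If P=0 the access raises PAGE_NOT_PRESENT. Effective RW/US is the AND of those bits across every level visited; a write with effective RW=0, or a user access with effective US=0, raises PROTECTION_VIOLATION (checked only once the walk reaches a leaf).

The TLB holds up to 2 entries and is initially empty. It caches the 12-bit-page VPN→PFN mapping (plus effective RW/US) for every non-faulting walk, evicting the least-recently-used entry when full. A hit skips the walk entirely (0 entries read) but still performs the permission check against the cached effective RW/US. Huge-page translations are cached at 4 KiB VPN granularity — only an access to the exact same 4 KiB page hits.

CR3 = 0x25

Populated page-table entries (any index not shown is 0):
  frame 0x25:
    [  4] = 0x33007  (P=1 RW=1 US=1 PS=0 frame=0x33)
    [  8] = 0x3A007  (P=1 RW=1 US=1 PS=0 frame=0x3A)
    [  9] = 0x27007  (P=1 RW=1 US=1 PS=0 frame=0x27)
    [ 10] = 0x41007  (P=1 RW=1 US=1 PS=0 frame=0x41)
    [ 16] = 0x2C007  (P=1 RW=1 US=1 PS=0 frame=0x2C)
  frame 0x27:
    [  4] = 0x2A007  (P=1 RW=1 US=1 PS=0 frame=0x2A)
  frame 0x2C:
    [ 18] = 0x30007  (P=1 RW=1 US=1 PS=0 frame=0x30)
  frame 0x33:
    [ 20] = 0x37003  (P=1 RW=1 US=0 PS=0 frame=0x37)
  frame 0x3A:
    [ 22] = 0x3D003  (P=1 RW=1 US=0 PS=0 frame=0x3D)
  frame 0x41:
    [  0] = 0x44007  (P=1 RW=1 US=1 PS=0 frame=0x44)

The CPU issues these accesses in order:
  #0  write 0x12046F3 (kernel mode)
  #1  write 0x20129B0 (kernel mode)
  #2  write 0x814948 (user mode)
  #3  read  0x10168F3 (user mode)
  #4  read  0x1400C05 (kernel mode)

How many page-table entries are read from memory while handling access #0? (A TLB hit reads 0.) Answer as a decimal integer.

Walk each access:
#0 VA=0x12046F3 (w,kernel):
  [0] read 0x25 idx=9: raw=0x27007 flags P=1 W=1 U=1 S=0
  [1] read 0x27 idx=4: raw=0x2A007 flags P=1 W=1 U=1 S=0
  ⇒ phys 0x2A6F3  [2 reads]
#1 VA=0x20129B0 (w,kernel):
  [0] read 0x25 idx=16: raw=0x2C007 flags P=1 W=1 U=1 S=0
  [1] read 0x2C idx=18: raw=0x30007 flags P=1 W=1 U=1 S=0
  ⇒ phys 0x309B0  [2 reads]
#2 VA=0x814948 (w,user):
  [0] read 0x25 idx=4: raw=0x33007 flags P=1 W=1 U=1 S=0
  [1] read 0x33 idx=20: raw=0x37003 flags P=1 W=1 U=0 S=0
  → PROTECTION_VIOLATION  (2 entries read)
#3 VA=0x10168F3 (r,user):
  [0] read 0x25 idx=8: raw=0x3A007 flags P=1 W=1 U=1 S=0
  [1] read 0x3A idx=22: raw=0x3D003 flags P=1 W=1 U=0 S=0
  → PROTECTION_VIOLATION  (2 entries read)
#4 VA=0x1400C05 (r,kernel):
  [0] read 0x25 idx=10: raw=0x41007 flags P=1 W=1 U=1 S=0
  [1] read 0x41 idx=0: raw=0x44007 flags P=1 W=1 U=1 S=0
  ⇒ phys 0x44C05  [2 reads]

Entries read for #0: 2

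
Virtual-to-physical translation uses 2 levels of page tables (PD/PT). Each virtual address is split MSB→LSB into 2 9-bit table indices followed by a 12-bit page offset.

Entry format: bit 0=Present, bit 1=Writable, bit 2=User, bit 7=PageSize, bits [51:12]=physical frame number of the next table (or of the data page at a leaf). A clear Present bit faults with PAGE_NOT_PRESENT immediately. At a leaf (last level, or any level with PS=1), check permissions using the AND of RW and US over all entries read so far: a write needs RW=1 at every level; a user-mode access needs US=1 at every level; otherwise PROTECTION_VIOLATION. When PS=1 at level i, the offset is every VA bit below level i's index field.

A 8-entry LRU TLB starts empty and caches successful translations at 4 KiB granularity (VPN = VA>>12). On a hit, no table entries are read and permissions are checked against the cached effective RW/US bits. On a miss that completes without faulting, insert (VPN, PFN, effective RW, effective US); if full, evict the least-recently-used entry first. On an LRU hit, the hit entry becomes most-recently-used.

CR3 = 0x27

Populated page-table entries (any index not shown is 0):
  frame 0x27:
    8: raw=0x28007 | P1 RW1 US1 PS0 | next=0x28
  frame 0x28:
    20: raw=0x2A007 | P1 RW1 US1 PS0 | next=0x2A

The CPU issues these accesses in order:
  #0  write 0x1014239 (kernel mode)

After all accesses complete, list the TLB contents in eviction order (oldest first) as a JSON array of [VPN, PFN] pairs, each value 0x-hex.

Trace:
#0 VA=0x1014239 (w,kernel):
  [0] read 0x27 idx=8: raw=0x28007 flags P=1 W=1 U=1 S=0
  [1] read 0x28 idx=20: raw=0x2A007 flags P=1 W=1 U=1 S=0
  ⇒ phys 0x2A239  [2 reads]

TLB: [["0x1014", "0x2A"]]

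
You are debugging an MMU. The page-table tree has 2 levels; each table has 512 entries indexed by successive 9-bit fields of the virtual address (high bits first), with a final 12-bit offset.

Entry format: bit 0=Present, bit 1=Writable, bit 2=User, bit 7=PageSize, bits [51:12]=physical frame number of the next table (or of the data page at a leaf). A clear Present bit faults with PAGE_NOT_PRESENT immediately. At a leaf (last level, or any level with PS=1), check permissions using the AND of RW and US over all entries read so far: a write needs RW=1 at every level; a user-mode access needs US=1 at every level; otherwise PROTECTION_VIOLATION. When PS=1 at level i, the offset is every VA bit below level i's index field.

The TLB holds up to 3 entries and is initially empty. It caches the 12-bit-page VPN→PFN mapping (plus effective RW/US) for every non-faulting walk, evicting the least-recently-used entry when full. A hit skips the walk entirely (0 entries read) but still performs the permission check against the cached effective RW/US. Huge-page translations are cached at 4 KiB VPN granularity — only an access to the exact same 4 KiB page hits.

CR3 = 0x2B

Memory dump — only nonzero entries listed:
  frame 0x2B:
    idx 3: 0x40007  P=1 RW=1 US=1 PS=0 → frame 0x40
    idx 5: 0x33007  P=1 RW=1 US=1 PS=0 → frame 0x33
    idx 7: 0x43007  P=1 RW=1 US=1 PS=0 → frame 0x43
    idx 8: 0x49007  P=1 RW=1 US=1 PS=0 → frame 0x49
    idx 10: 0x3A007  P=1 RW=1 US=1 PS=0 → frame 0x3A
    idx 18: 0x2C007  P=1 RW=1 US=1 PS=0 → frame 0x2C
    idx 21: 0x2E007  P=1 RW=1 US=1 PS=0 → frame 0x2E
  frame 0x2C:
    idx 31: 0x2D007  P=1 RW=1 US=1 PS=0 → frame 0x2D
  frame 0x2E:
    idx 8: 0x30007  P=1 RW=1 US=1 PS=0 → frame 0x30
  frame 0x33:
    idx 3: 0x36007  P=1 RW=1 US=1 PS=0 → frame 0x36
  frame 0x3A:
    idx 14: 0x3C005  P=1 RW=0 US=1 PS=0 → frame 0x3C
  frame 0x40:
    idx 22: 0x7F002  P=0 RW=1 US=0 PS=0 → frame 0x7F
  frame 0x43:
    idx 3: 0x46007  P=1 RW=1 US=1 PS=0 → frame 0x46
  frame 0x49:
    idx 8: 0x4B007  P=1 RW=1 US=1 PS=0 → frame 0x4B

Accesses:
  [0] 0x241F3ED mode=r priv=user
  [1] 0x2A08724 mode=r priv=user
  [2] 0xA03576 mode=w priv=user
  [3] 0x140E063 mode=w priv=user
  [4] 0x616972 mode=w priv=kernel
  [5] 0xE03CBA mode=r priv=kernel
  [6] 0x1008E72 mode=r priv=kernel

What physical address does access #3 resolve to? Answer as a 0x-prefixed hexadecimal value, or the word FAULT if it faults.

Trace:
#0 VA=0x241F3ED (r,user):
  L0 @0x2B[18] → 0x2C007  P=1,RW=1,US=1,PS=0
  L1 @0x2C[31] → 0x2D007  P=1,RW=1,US=1,PS=0
  ⇒ phys 0x2D3ED  [2 reads]
#1 VA=0x2A08724 (r,user):
  L0 @0x2B[21] → 0x2E007  P=1,RW=1,US=1,PS=0
  L1 @0x2E[8] → 0x30007  P=1,RW=1,US=1,PS=0
  ⇒ phys 0x30724  [2 reads]
#2 VA=0xA03576 (w,user):
  L0 @0x2B[5] → 0x33007  P=1,RW=1,US=1,PS=0
  L1 @0x33[3] → 0x36007  P=1,RW=1,US=1,PS=0
  ⇒ phys 0x36576  [2 reads]
#3 VA=0x140E063 (w,user):
  L0 @0x2B[10] → 0x3A007  P=1,RW=1,US=1,PS=0
  L1 @0x3A[14] → 0x3C005  P=1,RW=0,US=1,PS=0
  → PROTECTION_VIOLATION  (2 entries read)
#4 VA=0x616972 (w,kernel):
  L0 @0x2B[3] → 0x40007  P=1,RW=1,US=1,PS=0
  L1 @0x40[22] → 0x7F002  P=0,RW=1,US=0,PS=0
  → PAGE_NOT_PRESENT  (2 entries read)
#5 VA=0xE03CBA (r,kernel):
  L0 @0x2B[7] → 0x43007  P=1,RW=1,US=1,PS=0
  L1 @0x43[3] → 0x46007  P=1,RW=1,US=1,PS=0
  ⇒ phys 0x46CBA  [2 reads]
#6 VA=0x1008E72 (r,kernel):
  L0 @0x2B[8] → 0x49007  P=1,RW=1,US=1,PS=0
  L1 @0x49[8] → 0x4B007  P=1,RW=1,US=1,PS=0
  ⇒ phys 0x4BE72  [2 reads]

Access #3 PA: FAULT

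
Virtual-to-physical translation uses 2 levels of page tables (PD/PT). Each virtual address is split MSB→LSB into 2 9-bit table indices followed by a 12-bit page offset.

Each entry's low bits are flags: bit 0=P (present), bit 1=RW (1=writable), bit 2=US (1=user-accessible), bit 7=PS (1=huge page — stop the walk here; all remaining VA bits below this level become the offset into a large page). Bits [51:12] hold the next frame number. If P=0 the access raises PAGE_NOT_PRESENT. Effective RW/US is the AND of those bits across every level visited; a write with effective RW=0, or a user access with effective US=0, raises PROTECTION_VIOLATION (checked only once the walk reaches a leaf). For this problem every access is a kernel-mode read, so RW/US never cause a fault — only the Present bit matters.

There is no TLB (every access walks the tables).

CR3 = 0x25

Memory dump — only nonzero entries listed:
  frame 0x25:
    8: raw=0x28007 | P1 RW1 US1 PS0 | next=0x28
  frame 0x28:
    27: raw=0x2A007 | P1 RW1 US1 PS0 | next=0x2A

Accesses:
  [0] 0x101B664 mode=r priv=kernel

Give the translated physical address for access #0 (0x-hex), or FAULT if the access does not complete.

Walk each access:
#0 VA=0x101B664 (r,kernel):
  lvl0: tbl 0x25, slot 8 ⇒ 0x28007 (P1/RW1/US1/PS0)
  lvl1: tbl 0x28, slot 27 ⇒ 0x2A007 (P1/RW1/US1/PS0)
  ✓ 0x2A664  — 2 lookups

Access #0 PA: 0x2A664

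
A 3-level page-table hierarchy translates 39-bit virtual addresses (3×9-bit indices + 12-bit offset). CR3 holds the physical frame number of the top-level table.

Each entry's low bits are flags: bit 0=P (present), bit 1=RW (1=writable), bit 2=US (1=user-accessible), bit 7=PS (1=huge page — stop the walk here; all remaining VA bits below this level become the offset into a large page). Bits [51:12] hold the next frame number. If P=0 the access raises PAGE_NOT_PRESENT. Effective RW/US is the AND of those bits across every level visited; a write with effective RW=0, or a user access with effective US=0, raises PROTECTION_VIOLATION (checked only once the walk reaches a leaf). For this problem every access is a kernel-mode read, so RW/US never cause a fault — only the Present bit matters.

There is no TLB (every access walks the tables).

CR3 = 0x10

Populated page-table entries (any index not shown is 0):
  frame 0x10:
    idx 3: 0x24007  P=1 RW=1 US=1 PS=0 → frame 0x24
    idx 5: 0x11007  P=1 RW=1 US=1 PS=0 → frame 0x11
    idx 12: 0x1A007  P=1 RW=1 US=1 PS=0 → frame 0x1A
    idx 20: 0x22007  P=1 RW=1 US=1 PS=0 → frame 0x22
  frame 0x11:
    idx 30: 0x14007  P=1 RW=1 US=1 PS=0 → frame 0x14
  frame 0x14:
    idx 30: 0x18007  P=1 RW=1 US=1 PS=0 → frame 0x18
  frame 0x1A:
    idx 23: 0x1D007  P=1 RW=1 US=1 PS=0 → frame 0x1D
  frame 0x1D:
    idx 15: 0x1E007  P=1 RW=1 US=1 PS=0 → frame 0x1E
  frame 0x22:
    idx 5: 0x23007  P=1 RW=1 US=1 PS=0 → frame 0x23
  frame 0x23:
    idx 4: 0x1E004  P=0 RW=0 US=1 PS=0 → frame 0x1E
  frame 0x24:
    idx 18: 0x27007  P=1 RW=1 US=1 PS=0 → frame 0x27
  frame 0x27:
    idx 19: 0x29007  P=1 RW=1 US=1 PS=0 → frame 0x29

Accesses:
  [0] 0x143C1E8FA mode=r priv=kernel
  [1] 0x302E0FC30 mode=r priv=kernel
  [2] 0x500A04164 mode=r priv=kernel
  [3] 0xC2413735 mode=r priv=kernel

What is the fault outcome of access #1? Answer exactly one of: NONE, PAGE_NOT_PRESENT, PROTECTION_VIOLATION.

Trace:
#0 VA=0x143C1E8FA (r,kernel):
  L0: frame=0x10 idx=5 entry=0x11007 [P=1 RW=1 US=1 PS=0]
  L1: frame=0x11 idx=30 entry=0x14007 [P=1 RW=1 US=1 PS=0]
  L2: frame=0x14 idx=30 entry=0x18007 [P=1 RW=1 US=1 PS=0]
  → PA=0x188FA  (3 entries read)
#1 VA=0x302E0FC30 (r,kernel):
  L0: frame=0x10 idx=12 entry=0x1A007 [P=1 RW=1 US=1 PS=0]
  L1: frame=0x1A idx=23 entry=0x1D007 [P=1 RW=1 US=1 PS=0]
  L2: frame=0x1D idx=15 entry=0x1E007 [P=1 RW=1 US=1 PS=0]
  → PA=0x1EC30  (3 entries read)
#2 VA=0x500A04164 (r,kernel):
  L0: frame=0x10 idx=20 entry=0x22007 [P=1 RW=1 US=1 PS=0]
  L1: frame=0x22 idx=5 entry=0x23007 [P=1 RW=1 US=1 PS=0]
  L2: frame=0x23 idx=4 entry=0x1E004 [P=0 RW=0 US=1 PS=0]
  → PAGE_NOT_PRESENT  (3 entries read)
#3 VA=0xC2413735 (r,kernel):
  L0: frame=0x10 idx=3 entry=0x24007 [P=1 RW=1 US=1 PS=0]
  L1: frame=0x24 idx=18 entry=0x27007 [P=1 RW=1 US=1 PS=0]
  L2: frame=0x27 idx=19 entry=0x29007 [P=1 RW=1 US=1 PS=0]
  → PA=0x29735  (3 entries read)

Access #1 fault: NONE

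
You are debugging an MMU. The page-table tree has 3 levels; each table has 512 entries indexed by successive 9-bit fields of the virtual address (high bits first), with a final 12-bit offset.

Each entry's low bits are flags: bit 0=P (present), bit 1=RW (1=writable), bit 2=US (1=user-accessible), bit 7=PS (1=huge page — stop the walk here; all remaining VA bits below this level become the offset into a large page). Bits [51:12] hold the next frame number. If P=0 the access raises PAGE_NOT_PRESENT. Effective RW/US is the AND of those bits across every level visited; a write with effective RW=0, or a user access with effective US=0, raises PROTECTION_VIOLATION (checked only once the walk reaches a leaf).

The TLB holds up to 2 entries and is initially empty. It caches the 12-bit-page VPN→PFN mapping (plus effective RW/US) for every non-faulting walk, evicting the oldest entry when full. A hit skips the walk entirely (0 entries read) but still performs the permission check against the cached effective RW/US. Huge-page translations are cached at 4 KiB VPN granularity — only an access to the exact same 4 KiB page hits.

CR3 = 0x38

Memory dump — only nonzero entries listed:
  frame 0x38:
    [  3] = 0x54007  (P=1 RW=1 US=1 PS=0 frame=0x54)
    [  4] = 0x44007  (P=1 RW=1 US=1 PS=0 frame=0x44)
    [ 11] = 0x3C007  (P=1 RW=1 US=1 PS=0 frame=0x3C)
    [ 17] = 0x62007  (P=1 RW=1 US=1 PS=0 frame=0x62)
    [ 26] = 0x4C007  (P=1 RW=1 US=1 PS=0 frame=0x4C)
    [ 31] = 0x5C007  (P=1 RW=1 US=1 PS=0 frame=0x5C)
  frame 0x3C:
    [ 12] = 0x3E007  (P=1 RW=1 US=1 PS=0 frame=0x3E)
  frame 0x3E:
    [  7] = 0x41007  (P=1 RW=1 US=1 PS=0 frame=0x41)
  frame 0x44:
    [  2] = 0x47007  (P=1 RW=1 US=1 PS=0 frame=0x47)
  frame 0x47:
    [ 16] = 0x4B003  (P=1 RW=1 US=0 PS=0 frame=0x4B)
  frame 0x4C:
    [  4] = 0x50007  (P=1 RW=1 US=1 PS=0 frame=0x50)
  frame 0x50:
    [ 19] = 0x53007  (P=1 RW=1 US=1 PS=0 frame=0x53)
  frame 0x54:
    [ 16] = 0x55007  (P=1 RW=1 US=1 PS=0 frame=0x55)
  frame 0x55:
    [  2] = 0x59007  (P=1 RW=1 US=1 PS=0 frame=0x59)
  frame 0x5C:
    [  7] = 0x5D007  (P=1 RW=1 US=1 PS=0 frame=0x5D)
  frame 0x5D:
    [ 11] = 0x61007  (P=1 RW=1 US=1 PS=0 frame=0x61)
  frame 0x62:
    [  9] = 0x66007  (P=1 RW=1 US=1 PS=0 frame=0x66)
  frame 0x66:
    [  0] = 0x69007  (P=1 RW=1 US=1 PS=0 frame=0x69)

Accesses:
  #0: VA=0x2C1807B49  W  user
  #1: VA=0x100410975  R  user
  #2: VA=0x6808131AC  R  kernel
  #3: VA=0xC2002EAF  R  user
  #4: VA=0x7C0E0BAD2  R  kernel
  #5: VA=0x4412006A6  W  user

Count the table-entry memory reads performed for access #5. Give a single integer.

Trace:
#0 VA=0x2C1807B49 (w,user):
  lvl0: tbl 0x38, slot 11 ⇒ 0x3C007 (P1/RW1/US1/PS0)
  lvl1: tbl 0x3C, slot 12 ⇒ 0x3E007 (P1/RW1/US1/PS0)
  lvl2: tbl 0x3E, slot 7 ⇒ 0x41007 (P1/RW1/US1/PS0)
  → PA=0x41B49  (3 entries read)
#1 VA=0x100410975 (r,user):
  lvl0: tbl 0x38, slot 4 ⇒ 0x44007 (P1/RW1/US1/PS0)
  lvl1: tbl 0x44, slot 2 ⇒ 0x47007 (P1/RW1/US1/PS0)
  lvl2: tbl 0x47, slot 16 ⇒ 0x4B003 (P1/RW1/US0/PS0)
  ⇒ fault: PROTECTION_VIOLATION  — 3 lookups
#2 VA=0x6808131AC (r,kernel):
  lvl0: tbl 0x38, slot 26 ⇒ 0x4C007 (P1/RW1/US1/PS0)
  lvl1: tbl 0x4C, slot 4 ⇒ 0x50007 (P1/RW1/US1/PS0)
  lvl2: tbl 0x50, slot 19 ⇒ 0x53007 (P1/RW1/US1/PS0)
  → PA=0x531AC  (3 entries read)
#3 VA=0xC2002EAF (r,user):
  lvl0: tbl 0x38, slot 3 ⇒ 0x54007 (P1/RW1/US1/PS0)
  lvl1: tbl 0x54, slot 16 ⇒ 0x55007 (P1/RW1/US1/PS0)
  lvl2: tbl 0x55, slot 2 ⇒ 0x59007 (P1/RW1/US1/PS0)
  → PA=0x59EAF  (3 entries read)
#4 VA=0x7C0E0BAD2 (r,kernel):
  lvl0: tbl 0x38, slot 31 ⇒ 0x5C007 (P1/RW1/US1/PS0)
  lvl1: tbl 0x5C, slot 7 ⇒ 0x5D007 (P1/RW1/US1/PS0)
  lvl2: tbl 0x5D, slot 11 ⇒ 0x61007 (P1/RW1/US1/PS0)
  → PA=0x61AD2  (3 entries read)
#5 VA=0x4412006A6 (w,user):
  lvl0: tbl 0x38, slot 17 ⇒ 0x62007 (P1/RW1/US1/PS0)
  lvl1: tbl 0x62, slot 9 ⇒ 0x66007 (P1/RW1/US1/PS0)
  lvl2: tbl 0x66, slot 0 ⇒ 0x69007 (P1/RW1/US1/PS0)
  → PA=0x696A6  (3 entries read)

Entries read for #5: 3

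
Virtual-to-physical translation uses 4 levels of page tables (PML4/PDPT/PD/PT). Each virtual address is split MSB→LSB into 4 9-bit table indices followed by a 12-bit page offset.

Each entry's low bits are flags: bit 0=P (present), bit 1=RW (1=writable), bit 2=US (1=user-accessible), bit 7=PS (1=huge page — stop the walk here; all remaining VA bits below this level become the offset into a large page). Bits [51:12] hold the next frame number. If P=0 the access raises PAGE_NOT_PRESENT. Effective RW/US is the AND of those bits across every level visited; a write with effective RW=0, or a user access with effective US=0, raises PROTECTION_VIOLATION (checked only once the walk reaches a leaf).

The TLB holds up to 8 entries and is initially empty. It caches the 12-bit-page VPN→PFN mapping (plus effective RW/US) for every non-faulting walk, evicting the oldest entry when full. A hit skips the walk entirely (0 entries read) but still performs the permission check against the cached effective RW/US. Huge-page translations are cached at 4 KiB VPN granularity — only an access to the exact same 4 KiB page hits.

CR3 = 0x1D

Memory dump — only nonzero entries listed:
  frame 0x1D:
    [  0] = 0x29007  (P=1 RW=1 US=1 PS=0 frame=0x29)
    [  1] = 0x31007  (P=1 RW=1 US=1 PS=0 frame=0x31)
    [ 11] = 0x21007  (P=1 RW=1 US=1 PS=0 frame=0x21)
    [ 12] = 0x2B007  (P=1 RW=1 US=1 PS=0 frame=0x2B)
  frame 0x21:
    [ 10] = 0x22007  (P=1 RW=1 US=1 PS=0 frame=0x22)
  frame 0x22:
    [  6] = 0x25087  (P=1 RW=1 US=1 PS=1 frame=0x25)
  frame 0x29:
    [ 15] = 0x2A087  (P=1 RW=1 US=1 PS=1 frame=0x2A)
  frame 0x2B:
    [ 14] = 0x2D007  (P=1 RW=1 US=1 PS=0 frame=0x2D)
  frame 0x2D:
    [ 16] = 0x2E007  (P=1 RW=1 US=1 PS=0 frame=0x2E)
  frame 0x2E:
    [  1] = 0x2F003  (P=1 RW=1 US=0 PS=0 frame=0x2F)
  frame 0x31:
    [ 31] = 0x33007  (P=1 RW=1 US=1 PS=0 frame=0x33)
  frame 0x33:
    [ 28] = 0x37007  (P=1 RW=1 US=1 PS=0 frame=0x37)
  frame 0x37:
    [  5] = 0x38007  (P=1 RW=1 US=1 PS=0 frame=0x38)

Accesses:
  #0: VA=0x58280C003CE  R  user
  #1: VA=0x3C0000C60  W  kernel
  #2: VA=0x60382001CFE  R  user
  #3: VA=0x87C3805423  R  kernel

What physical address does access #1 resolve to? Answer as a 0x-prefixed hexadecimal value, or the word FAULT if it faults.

Trace:
#0 VA=0x58280C003CE (r,user):
  L0: frame=0x1D idx=11 entry=0x21007 [P=1 RW=1 US=1 PS=0]
  L1: frame=0x21 idx=10 entry=0x22007 [P=1 RW=1 US=1 PS=0]
  L2: frame=0x22 idx=6 entry=0x25087 [P=1 RW=1 US=1 PS=1]
  ✓ 0x253CE (huge @L2)  — 3 lookups
#1 VA=0x3C0000C60 (w,kernel):
  L0: frame=0x1D idx=0 entry=0x29007 [P=1 RW=1 US=1 PS=0]
  L1: frame=0x29 idx=15 entry=0x2A087 [P=1 RW=1 US=1 PS=1]
  ✓ 0x2AC60 (huge @L1)  — 2 lookups
#2 VA=0x60382001CFE (r,user):
  L0: frame=0x1D idx=12 entry=0x2B007 [P=1 RW=1 US=1 PS=0]
  L1: frame=0x2B idx=14 entry=0x2D007 [P=1 RW=1 US=1 PS=0]
  L2: frame=0x2D idx=16 entry=0x2E007 [P=1 RW=1 US=1 PS=0]
  L3: frame=0x2E idx=1 entry=0x2F003 [P=1 RW=1 US=0 PS=0]
  → PROTECTION_VIOLATION  (4 entries read)
#3 VA=0x87C3805423 (r,kernel):
  L0: frame=0x1D idx=1 entry=0x31007 [P=1 RW=1 US=1 PS=0]
  L1: frame=0x31 idx=31 entry=0x33007 [P=1 RW=1 US=1 PS=0]
  L2: frame=0x33 idx=28 entry=0x37007 [P=1 RW=1 US=1 PS=0]
  L3: frame=0x37 idx=5 entry=0x38007 [P=1 RW=1 US=1 PS=0]
  ✓ 0x38423  — 4 lookups

Access #1 PA: 0x2AC60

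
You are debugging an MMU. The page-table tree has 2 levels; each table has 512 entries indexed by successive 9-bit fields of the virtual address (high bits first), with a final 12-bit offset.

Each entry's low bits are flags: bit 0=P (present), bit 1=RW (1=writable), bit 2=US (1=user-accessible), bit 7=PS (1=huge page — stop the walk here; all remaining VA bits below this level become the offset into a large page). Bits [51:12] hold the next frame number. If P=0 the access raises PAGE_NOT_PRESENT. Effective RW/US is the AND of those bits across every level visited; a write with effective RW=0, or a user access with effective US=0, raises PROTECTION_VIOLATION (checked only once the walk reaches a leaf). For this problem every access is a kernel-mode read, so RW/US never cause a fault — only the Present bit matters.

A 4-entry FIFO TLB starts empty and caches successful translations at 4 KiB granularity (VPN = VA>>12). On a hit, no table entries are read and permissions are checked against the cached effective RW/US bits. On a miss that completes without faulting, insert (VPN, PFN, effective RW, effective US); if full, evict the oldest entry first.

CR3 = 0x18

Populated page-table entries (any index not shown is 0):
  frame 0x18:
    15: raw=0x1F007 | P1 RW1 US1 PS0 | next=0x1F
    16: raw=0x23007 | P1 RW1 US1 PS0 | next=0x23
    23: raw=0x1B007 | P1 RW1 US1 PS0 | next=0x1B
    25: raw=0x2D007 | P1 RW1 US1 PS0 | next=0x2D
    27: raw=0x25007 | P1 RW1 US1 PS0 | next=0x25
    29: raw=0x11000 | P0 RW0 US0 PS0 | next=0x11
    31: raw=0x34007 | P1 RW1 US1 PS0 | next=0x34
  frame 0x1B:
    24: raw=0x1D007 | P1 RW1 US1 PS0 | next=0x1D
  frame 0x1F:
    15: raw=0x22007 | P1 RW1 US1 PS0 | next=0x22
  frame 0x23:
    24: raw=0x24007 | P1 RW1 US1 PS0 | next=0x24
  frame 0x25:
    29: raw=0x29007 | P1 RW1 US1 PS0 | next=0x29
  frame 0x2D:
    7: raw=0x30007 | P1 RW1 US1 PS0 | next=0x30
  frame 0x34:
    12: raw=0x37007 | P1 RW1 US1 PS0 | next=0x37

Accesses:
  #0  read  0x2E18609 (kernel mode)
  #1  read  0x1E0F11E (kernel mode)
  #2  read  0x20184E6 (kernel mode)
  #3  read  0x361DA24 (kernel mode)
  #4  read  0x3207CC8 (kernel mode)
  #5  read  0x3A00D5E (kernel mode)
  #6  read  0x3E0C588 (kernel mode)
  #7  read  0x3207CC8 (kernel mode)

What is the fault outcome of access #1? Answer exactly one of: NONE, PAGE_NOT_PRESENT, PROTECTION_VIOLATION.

Per-access translation:
#0 VA=0x2E18609 (r,kernel):
  [0] read 0x18 idx=23: raw=0x1B007 flags P=1 W=1 U=1 S=0
  [1] read 0x1B idx=24: raw=0x1D007 flags P=1 W=1 U=1 S=0
  ✓ 0x1D609  — 2 lookups
#1 VA=0x1E0F11E (r,kernel):
  [0] read 0x18 idx=15: raw=0x1F007 flags P=1 W=1 U=1 S=0
  [1] read 0x1F idx=15: raw=0x22007 flags P=1 W=1 U=1 S=0
  ✓ 0x2211E  — 2 lookups
#2 VA=0x20184E6 (r,kernel):
  [0] read 0x18 idx=16: raw=0x23007 flags P=1 W=1 U=1 S=0
  [1] read 0x23 idx=24: raw=0x24007 flags P=1 W=1 U=1 S=0
  ✓ 0x244E6  — 2 lookups
#3 VA=0x361DA24 (r,kernel):
  [0] read 0x18 idx=27: raw=0x25007 flags P=1 W=1 U=1 S=0
  [1] read 0x25 idx=29: raw=0x29007 flags P=1 W=1 U=1 S=0
  ✓ 0x29A24  — 2 lookups
#4 VA=0x3207CC8 (r,kernel):
  [0] read 0x18 idx=25: raw=0x2D007 flags P=1 W=1 U=1 S=0
  [1] read 0x2D idx=7: raw=0x30007 flags P=1 W=1 U=1 S=0
  ✓ 0x30CC8  — 2 lookups
#5 VA=0x3A00D5E (r,kernel):
  [0] read 0x18 idx=29: raw=0x11000 flags P=0 W=0 U=0 S=0
  → PAGE_NOT_PRESENT  (1 entries read)
#6 VA=0x3E0C588 (r,kernel):
  [0] read 0x18 idx=31: raw=0x34007 flags P=1 W=1 U=1 S=0
  [1] read 0x34 idx=12: raw=0x37007 flags P=1 W=1 U=1 S=0
  ✓ 0x37588  — 2 lookups
#7 VA=0x3207CC8 (r,kernel):
  TLB hit vpn=0x3207 → PA=0x30CC8

Access #1 fault: NONE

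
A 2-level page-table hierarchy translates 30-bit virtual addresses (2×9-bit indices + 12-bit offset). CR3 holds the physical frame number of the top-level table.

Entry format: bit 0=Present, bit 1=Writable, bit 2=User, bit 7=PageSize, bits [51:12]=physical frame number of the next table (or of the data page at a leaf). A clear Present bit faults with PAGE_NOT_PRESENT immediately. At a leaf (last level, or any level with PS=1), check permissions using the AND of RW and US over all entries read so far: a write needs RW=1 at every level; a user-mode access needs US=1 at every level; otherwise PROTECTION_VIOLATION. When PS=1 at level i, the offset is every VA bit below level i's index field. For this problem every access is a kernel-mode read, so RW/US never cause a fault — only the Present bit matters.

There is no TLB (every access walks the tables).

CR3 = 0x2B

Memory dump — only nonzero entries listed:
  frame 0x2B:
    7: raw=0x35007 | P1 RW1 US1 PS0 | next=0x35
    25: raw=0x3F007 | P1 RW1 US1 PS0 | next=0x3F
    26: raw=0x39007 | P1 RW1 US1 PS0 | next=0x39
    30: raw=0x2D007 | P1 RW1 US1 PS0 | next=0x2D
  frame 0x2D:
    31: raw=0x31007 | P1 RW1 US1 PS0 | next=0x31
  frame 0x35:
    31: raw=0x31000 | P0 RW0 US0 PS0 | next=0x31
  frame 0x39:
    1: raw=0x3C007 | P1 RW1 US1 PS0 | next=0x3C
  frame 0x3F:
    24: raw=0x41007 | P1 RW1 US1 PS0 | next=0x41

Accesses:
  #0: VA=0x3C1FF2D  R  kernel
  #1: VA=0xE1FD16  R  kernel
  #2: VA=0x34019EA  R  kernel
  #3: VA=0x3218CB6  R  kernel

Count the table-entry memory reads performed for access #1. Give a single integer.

Walk each access:
#0 VA=0x3C1FF2D (r,kernel):
  lvl0: tbl 0x2B, slot 30 ⇒ 0x2D007 (P1/RW1/US1/PS0)
  lvl1: tbl 0x2D, slot 31 ⇒ 0x31007 (P1/RW1/US1/PS0)
  ✓ 0x31F2D  — 2 lookups
#1 VA=0xE1FD16 (r,kernel):
  lvl0: tbl 0x2B, slot 7 ⇒ 0x35007 (P1/RW1/US1/PS0)
  lvl1: tbl 0x35, slot 31 ⇒ 0x31000 (P0/RW0/US0/PS0)
  → PAGE_NOT_PRESENT  (2 entries read)
#2 VA=0x34019EA (r,kernel):
  lvl0: tbl 0x2B, slot 26 ⇒ 0x39007 (P1/RW1/US1/PS0)
  lvl1: tbl 0x39, slot 1 ⇒ 0x3C007 (P1/RW1/US1/PS0)
  ✓ 0x3C9EA  — 2 lookups
#3 VA=0x3218CB6 (r,kernel):
  lvl0: tbl 0x2B, slot 25 ⇒ 0x3F007 (P1/RW1/US1/PS0)
  lvl1: tbl 0x3F, slot 24 ⇒ 0x41007 (P1/RW1/US1/PS0)
  ✓ 0x41CB6  — 2 lookups

Entries read for #1: 2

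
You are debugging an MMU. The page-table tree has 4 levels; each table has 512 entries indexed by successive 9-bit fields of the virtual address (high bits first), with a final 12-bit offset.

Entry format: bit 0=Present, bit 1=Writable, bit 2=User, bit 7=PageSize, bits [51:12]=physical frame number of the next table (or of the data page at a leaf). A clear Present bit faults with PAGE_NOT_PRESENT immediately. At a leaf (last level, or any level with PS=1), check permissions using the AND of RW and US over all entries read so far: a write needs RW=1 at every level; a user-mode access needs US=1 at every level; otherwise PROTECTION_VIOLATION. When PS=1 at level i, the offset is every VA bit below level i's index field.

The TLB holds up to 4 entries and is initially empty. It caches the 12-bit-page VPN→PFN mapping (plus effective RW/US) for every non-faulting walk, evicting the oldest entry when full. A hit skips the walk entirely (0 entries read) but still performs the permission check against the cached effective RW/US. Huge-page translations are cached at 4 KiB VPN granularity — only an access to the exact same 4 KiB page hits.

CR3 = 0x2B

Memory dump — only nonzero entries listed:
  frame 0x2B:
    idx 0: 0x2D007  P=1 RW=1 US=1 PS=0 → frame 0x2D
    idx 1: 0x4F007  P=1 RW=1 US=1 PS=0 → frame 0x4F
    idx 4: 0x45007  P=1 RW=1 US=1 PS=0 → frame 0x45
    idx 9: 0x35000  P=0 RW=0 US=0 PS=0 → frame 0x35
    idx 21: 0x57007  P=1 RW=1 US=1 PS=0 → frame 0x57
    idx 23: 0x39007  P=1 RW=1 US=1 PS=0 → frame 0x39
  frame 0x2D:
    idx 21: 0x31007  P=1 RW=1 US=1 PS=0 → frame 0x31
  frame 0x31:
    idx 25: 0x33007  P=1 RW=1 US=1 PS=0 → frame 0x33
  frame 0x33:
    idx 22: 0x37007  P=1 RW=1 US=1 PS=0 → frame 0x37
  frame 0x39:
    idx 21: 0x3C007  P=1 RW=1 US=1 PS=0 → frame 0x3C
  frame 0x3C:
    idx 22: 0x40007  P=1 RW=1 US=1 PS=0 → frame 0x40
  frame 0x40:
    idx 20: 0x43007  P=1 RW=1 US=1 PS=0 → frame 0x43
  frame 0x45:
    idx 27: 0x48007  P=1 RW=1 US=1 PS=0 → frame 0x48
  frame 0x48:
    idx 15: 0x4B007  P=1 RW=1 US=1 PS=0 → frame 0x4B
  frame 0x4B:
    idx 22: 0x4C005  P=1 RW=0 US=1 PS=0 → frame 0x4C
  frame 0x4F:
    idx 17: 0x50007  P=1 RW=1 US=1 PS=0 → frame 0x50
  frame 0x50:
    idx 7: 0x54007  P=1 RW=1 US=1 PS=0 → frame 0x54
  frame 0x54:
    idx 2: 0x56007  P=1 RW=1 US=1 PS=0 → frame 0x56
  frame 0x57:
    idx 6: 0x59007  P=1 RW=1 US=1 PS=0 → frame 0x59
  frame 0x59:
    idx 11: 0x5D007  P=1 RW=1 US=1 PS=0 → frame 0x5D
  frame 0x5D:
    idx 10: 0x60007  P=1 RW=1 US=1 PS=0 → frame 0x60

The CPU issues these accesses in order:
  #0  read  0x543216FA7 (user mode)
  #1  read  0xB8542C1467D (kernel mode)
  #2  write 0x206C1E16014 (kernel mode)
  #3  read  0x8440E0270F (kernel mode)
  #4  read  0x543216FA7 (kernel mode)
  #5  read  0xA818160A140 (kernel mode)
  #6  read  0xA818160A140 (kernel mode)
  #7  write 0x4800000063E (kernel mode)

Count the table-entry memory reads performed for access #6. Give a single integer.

Walk each access:
#0 VA=0x543216FA7 (r,user):
  L0: frame=0x2B idx=0 entry=0x2D007 [P=1 RW=1 US=1 PS=0]
  L1: frame=0x2D idx=21 entry=0x31007 [P=1 RW=1 US=1 PS=0]
  L2: frame=0x31 idx=25 entry=0x33007 [P=1 RW=1 US=1 PS=0]
  L3: frame=0x33 idx=22 entry=0x37007 [P=1 RW=1 US=1 PS=0]
  ⇒ phys 0x37FA7  [4 reads]
#1 VA=0xB8542C1467D (r,kernel):
  L0: frame=0x2B idx=23 entry=0x39007 [P=1 RW=1 US=1 PS=0]
  L1: frame=0x39 idx=21 entry=0x3C007 [P=1 RW=1 US=1 PS=0]
  L2: frame=0x3C idx=22 entry=0x40007 [P=1 RW=1 US=1 PS=0]
  L3: frame=0x40 idx=20 entry=0x43007 [P=1 RW=1 US=1 PS=0]
  ⇒ phys 0x4367D  [4 reads]
#2 VA=0x206C1E16014 (w,kernel):
  L0: frame=0x2B idx=4 entry=0x45007 [P=1 RW=1 US=1 PS=0]
  L1: frame=0x45 idx=27 entry=0x48007 [P=1 RW=1 US=1 PS=0]
  L2: frame=0x48 idx=15 entry=0x4B007 [P=1 RW=1 US=1 PS=0]
  L3: frame=0x4B idx=22 entry=0x4C005 [P=1 RW=0 US=1 PS=0]
  ⇒ fault: PROTECTION_VIOLATION  — 4 lookups
#3 VA=0x8440E0270F (r,kernel):
  L0: frame=0x2B idx=1 entry=0x4F007 [P=1 RW=1 US=1 PS=0]
  L1: frame=0x4F idx=17 entry=0x50007 [P=1 RW=1 US=1 PS=0]
  L2: frame=0x50 idx=7 entry=0x54007 [P=1 RW=1 US=1 PS=0]
  L3: frame=0x54 idx=2 entry=0x56007 [P=1 RW=1 US=1 PS=0]
  ⇒ phys 0x5670F  [4 reads]
#4 VA=0x543216FA7 (r,kernel):
  TLB hit vpn=0x543216 → PA=0x37FA7
#5 VA=0xA818160A140 (r,kernel):
  L0: frame=0x2B idx=21 entry=0x57007 [P=1 RW=1 US=1 PS=0]
  L1: frame=0x57 idx=6 entry=0x59007 [P=1 RW=1 US=1 PS=0]
  L2: frame=0x59 idx=11 entry=0x5D007 [P=1 RW=1 US=1 PS=0]
  L3: frame=0x5D idx=10 entry=0x60007 [P=1 RW=1 US=1 PS=0]
  ⇒ phys 0x60140  [4 reads]
#6 VA=0xA818160A140 (r,kernel):
  TLB hit vpn=0xA818160A → PA=0x60140
#7 VA=0x4800000063E (w,kernel):
  L0: frame=0x2B idx=9 entry=0x35000 [P=0 RW=0 US=0 PS=0]
  ⇒ fault: PAGE_NOT_PRESENT  — 1 lookups

Entries read for #6: 0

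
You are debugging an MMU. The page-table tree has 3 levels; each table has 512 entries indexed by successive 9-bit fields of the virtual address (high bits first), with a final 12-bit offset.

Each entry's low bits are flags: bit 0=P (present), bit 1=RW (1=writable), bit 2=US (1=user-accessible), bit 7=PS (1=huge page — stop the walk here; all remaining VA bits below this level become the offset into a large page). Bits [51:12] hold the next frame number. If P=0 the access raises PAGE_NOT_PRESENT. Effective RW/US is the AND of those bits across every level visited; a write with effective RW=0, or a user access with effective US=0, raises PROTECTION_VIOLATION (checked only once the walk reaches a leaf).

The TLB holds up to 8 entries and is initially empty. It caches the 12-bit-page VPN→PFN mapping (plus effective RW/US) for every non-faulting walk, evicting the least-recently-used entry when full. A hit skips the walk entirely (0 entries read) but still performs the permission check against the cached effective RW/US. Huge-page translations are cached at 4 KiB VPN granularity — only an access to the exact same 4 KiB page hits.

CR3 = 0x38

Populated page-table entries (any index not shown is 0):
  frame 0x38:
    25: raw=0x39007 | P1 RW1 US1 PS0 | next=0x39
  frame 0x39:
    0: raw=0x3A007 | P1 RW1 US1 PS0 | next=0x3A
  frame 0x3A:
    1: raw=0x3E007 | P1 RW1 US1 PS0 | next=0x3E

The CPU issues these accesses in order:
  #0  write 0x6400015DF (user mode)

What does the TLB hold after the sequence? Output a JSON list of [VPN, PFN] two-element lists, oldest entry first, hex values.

Walk each access:
#0 VA=0x6400015DF (w,user):
  L0: frame=0x38 idx=25 entry=0x39007 [P=1 RW=1 US=1 PS=0]
  L1: frame=0x39 idx=0 entry=0x3A007 [P=1 RW=1 US=1 PS=0]
  L2: frame=0x3A idx=1 entry=0x3E007 [P=1 RW=1 US=1 PS=0]
  ✓ 0x3E5DF  — 3 lookups

TLB: [["0x640001", "0x3E"]]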